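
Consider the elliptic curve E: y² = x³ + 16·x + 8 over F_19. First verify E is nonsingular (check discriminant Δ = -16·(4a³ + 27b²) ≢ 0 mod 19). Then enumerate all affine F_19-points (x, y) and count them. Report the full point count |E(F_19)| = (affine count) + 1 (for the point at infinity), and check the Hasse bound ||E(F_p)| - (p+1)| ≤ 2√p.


Affine points = {(1, 5), (1, 14), (3, 8), (3, 11), (5, 2), (5, 17), (6, 4), (6, 15), (7, 8), (7, 11), (9, 8), (9, 11), (10, 3), (10, 16), (12, 3), (12, 16), (13, 0), (16, 3), (16, 16), (17, 5), (17, 14)}; affine count = 21; |E(F_19)| = 22.

Discriminant check: Δ ∝ 4a³ + 27b² = 4·16³ + 27·8² = 4·4096 + 27·64 ≡ 5 (mod 19). Nonzero ⇒ E is nonsingular.
For each x ∈ F_19, compute rhs = x³ + 16·x + 8 mod 19, then count y ∈ F_19 with y² ≡ rhs.
  x = 0: rhs = 8, matching y values: none (0 points).
  x = 1: rhs = 6, matching y values: 5, 14 (2 points).
  x = 2: rhs = 10, matching y values: none (0 points).
  x = 3: rhs = 7, matching y values: 8, 11 (2 points).
  x = 4: rhs = 3, matching y values: none (0 points).
  x = 5: rhs = 4, matching y values: 2, 17 (2 points).
  x = 6: rhs = 16, matching y values: 4, 15 (2 points).
  x = 7: rhs = 7, matching y values: 8, 11 (2 points).
  x = 8: rhs = 2, matching y values: none (0 points).
  x = 9: rhs = 7, matching y values: 8, 11 (2 points).
  x = 10: rhs = 9, matching y values: 3, 16 (2 points).
  x = 11: rhs = 14, matching y values: none (0 points).
  x = 12: rhs = 9, matching y values: 3, 16 (2 points).
  x = 13: rhs = 0, matching y values: 0 (1 points).
  x = 14: rhs = 12, matching y values: none (0 points).
  x = 15: rhs = 13, matching y values: none (0 points).
  x = 16: rhs = 9, matching y values: 3, 16 (2 points).
  x = 17: rhs = 6, matching y values: 5, 14 (2 points).
  x = 18: rhs = 10, matching y values: none (0 points).
Total affine count: 21.
Full point count |E(F_19)| = 21 + 1 = 22.
Hasse bound: |22 − (19+1)| = |2| = 2 ≤ 2√19 ≈ 8.7178 ✓.


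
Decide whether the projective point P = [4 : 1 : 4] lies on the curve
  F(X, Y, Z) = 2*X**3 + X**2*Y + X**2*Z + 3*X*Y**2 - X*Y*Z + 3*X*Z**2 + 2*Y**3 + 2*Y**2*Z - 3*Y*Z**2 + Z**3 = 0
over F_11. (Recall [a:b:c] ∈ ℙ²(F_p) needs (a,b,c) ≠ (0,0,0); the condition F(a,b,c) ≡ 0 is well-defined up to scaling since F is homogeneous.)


F(4,1,4) ≡ 4 (mod 11); P is NOT on the curve.

Evaluate F(4, 1, 4) term-by-term (mod 11).
  2*X**3 ↦ 2·64·1·1 = 128
  X**2*Y ↦ 1·16·1·1 = 16
  X**2*Z ↦ 1·16·1·4 = 64
  3*X*Y**2 ↦ 3·4·1·1 = 12
  -X*Y*Z ↦ -1·4·1·4 = -16
  3*X*Z**2 ↦ 3·4·1·16 = 192
  2*Y**3 ↦ 2·1·1·1 = 2
  2*Y**2*Z ↦ 2·1·1·4 = 8
  -3*Y*Z**2 ↦ -3·1·1·16 = -48
  Z**3 ↦ 1·1·1·64 = 64
Sum: F(4, 1, 4) = (128) + (16) + (64) + (12) + (-16) + (192) + (2) + (8) + (-48) + (64) = 422.
Reducing mod 11: 422 ≡ 4 (mod 11).
Since F(a, b, c) ≡ 4 ≠ 0 (mod 11), P does NOT lie on the curve.


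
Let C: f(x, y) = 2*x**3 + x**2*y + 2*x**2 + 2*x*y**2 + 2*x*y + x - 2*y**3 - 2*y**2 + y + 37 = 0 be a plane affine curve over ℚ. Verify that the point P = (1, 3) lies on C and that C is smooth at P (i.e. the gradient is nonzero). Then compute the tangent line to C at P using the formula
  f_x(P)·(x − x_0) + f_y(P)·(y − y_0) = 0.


Tangent line at P: 41*x - 50*y + 109 = 0.

Step 1: f(1, 3) = 0, so P lies on C.
Step 2: partial derivatives
  f_x(x, y) = 6*x**2 + 2*x*y + 4*x + 2*y**2 + 2*y + 1, f_y(x, y) = x**2 + 4*x*y + 2*x - 6*y**2 - 4*y + 1.
  f_x(P) = 41, f_y(P) = -50 (gradient nonzero, so P is smooth).
Step 3: tangent line at P: 41·(x − 1) + -50·(y − 3) = 0.
Expanding: 41*x - 50*y + 109 = 0.


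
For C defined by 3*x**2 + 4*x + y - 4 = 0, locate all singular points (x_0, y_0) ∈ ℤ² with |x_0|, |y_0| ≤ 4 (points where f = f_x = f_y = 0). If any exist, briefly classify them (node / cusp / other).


No singular points in the scanned grid; C is smooth there.

Compute partial derivatives:
  f_x = 6*x + 4.
  f_y = 1.
f_y = 1 is a nonzero constant, so f_y never vanishes: no point (x, y) can satisfy f = f_x = f_y = 0. In particular no (x, y) ∈ {−4, ..., 4}² is singular; the curve is smooth.


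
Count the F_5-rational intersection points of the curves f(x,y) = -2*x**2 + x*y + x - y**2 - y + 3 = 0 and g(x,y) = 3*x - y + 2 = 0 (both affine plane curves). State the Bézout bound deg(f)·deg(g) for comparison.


Common zeros: ∅; count = 0; Bézout bound = 2.

deg(f) = 2, deg(g) = 1, so Bézout bound = 2.
Scan x ∈ F_5. For each x, list the y ∈ F_5 with f(x, y) ≡ 0 and those with g(x, y) ≡ 0 (mod 5); the common zeros in that column are the intersection.
  x = 0: f ≡ 0 at y ∈ ∅; g ≡ 0 at y ∈ {2}; common: ∅.
  x = 1: f ≡ 0 at y ∈ ∅; g ≡ 0 at y ∈ {0}; common: ∅.
  x = 2: f ≡ 0 at y ∈ {2, 4}; g ≡ 0 at y ∈ {3}; common: ∅.
  x = 3: f ≡ 0 at y ∈ {3, 4}; g ≡ 0 at y ∈ {1}; common: ∅.
  x = 4: f ≡ 0 at y ∈ {0, 3}; g ≡ 0 at y ∈ {4}; common: ∅.
Collecting: common zeros = ∅, so the count is 0.
Comparison with the Bézout bound: 0 ≤ 2 = deg(f)·deg(g), as expected for curves with no common component (the affine F_5-count falls short of the bound because intersections may lie at infinity, over extension fields, or carry multiplicity).


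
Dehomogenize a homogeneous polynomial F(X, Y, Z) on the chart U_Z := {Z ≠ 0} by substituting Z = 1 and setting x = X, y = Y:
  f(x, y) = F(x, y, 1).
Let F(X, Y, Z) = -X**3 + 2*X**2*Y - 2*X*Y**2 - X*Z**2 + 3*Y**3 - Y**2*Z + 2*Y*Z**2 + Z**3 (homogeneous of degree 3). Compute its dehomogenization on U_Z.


f(x, y) = -x**3 + 2*x**2*y - 2*x*y**2 - x + 3*y**3 - y**2 + 2*y + 1

On U_Z we set Z = 1. Each monomial c·X^i·Y^j·Z^k in F becomes c·x^i·y^j·1^k = c·x^i·y^j.
Substituting Z = 1: F(X, Y, 1) = -x**3 + 2*x**2*y - 2*x*y**2 - x + 3*y**3 - y**2 + 2*y + 1.
Note: deg(f) ≤ deg(F) = 3; strict inequality happens when F is divisible by Z (lost terms).


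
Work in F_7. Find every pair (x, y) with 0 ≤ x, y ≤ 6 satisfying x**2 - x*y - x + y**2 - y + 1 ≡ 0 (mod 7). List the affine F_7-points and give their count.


Affine F_7-points: {(0, 3), (0, 5), (1, 1), (2, 4), (2, 6), (3, 0), (3, 4), (4, 2), (4, 3), (5, 0), (5, 6), (6, 2), (6, 5)}; count = 13.

For each of the 49 pairs (x, y) ∈ F_7², evaluate f(x, y) mod 7. Record the zeros.
  x = 0: [0↦1, 1↦1, 2↦3, 3↦0, 4↦6, 5↦0, 6↦3]  zeros at y ∈ {3, 5}
  x = 1: [0↦1, 1↦0, 2↦1, 3↦4, 4↦2, 5↦2, 6↦4]  zeros at y ∈ {1}
  x = 2: [0↦3, 1↦1, 2↦1, 3↦3, 4↦0, 5↦6, 6↦0]  zeros at y ∈ {4, 6}
  x = 3: [0↦0, 1↦4, 2↦3, 3↦4, 4↦0, 5↦5, 6↦5]  zeros at y ∈ {0, 4}
  x = 4: [0↦6, 1↦2, 2↦0, 3↦0, 4↦2, 5↦6, 6↦5]  zeros at y ∈ {2, 3}
  x = 5: [0↦0, 1↦2, 2↦6, 3↦5, 4↦6, 5↦2, 6↦0]  zeros at y ∈ {0, 6}
  x = 6: [0↦3, 1↦4, 2↦0, 3↦5, 4↦5, 5↦0, 6↦4]  zeros at y ∈ {2, 5}
Collecting zeros: affine points = {(0, 3), (0, 5), (1, 1), (2, 4), (2, 6), (3, 0), (3, 4), (4, 2), (4, 3), (5, 0), (5, 6), (6, 2), (6, 5)}.
Total count |C(F_7)_aff| = 13.


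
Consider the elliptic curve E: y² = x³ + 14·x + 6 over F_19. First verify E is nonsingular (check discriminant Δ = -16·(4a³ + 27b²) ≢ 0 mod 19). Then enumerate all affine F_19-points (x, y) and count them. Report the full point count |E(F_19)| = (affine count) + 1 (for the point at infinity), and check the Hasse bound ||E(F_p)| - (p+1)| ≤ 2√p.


Affine points = {(0, 5), (0, 14), (2, 2), (2, 17), (5, 7), (5, 12), (9, 5), (9, 14), (10, 5), (10, 14), (11, 3), (11, 16), (14, 1), (14, 18), (15, 0)}; affine count = 15; |E(F_19)| = 16.

Discriminant check: Δ ∝ 4a³ + 27b² = 4·14³ + 27·6² = 4·2744 + 27·36 ≡ 16 (mod 19). Nonzero ⇒ E is nonsingular.
For each x ∈ F_19, compute rhs = x³ + 14·x + 6 mod 19, then count y ∈ F_19 with y² ≡ rhs.
  x = 0: rhs = 6, matching y values: 5, 14 (2 points).
  x = 1: rhs = 2, matching y values: none (0 points).
  x = 2: rhs = 4, matching y values: 2, 17 (2 points).
  x = 3: rhs = 18, matching y values: none (0 points).
  x = 4: rhs = 12, matching y values: none (0 points).
  x = 5: rhs = 11, matching y values: 7, 12 (2 points).
  x = 6: rhs = 2, matching y values: none (0 points).
  x = 7: rhs = 10, matching y values: none (0 points).
  x = 8: rhs = 3, matching y values: none (0 points).
  x = 9: rhs = 6, matching y values: 5, 14 (2 points).
  x = 10: rhs = 6, matching y values: 5, 14 (2 points).
  x = 11: rhs = 9, matching y values: 3, 16 (2 points).
  x = 12: rhs = 2, matching y values: none (0 points).
  x = 13: rhs = 10, matching y values: none (0 points).
  x = 14: rhs = 1, matching y values: 1, 18 (2 points).
  x = 15: rhs = 0, matching y values: 0 (1 points).
  x = 16: rhs = 13, matching y values: none (0 points).
  x = 17: rhs = 8, matching y values: none (0 points).
  x = 18: rhs = 10, matching y values: none (0 points).
Total affine count: 15.
Full point count |E(F_19)| = 15 + 1 = 16.
Hasse bound: |16 − (19+1)| = |-4| = 4 ≤ 2√19 ≈ 8.7178 ✓.


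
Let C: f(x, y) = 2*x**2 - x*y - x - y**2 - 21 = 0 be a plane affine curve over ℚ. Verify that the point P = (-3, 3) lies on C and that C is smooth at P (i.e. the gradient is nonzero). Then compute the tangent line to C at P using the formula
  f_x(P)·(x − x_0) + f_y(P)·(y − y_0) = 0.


Tangent line at P: -16*x - 3*y - 39 = 0.

Step 1: f(-3, 3) = 0, so P lies on C.
Step 2: partial derivatives
  f_x(x, y) = 4*x - y - 1, f_y(x, y) = -x - 2*y.
  f_x(P) = -16, f_y(P) = -3 (gradient nonzero, so P is smooth).
Step 3: tangent line at P: -16·(x − -3) + -3·(y − 3) = 0.
Expanding: -16*x - 3*y - 39 = 0.


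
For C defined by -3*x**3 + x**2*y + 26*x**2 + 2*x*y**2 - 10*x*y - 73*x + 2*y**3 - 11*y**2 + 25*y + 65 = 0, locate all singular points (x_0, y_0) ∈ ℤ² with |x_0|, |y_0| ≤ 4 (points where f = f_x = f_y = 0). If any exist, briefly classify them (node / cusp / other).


Singular points: {(3, 1)}; classification: cusp.

Compute partial derivatives:
  f_x = -9*x**2 + 2*x*y + 52*x + 2*y**2 - 10*y - 73.
  f_y = x**2 + 4*x*y - 10*x + 6*y**2 - 22*y + 25.
Scan x_0 ∈ {−4, ..., 4}. For each x_0, f_y(x_0, y) is a polynomial in y; find its integer roots y ∈ {−4, ..., 4}, then test f_x and f at those candidates.
  x = -4: f_y(-4, y) = 6*y**2 - 38*y + 81; no integer root y with |y| ≤ 4.
  x = -3: f_y(-3, y) = 6*y**2 - 34*y + 64; no integer root y with |y| ≤ 4.
  x = -2: f_y(-2, y) = 6*y**2 - 30*y + 49; no integer root y with |y| ≤ 4.
  x = -1: f_y(-1, y) = 6*y**2 - 26*y + 36; no integer root y with |y| ≤ 4.
  x = 0: f_y(0, y) = 6*y**2 - 22*y + 25; no integer root y with |y| ≤ 4.
  x = 1: f_y(1, y) = 6*y**2 - 18*y + 16; no integer root y with |y| ≤ 4.
  x = 2: f_y(2, y) = 6*y**2 - 14*y + 9; no integer root y with |y| ≤ 4.
  x = 3: f_y(3, y) = 6*y**2 - 10*y + 4; vanishes at y ∈ {1}. (3, 1): f_x = 0, f = 0 — SINGULAR.
  x = 4: f_y(4, y) = 6*y**2 - 6*y + 1; no integer root y with |y| ≤ 4.
Only singular point on the grid: (3, 1).
Classify: substitute x = 3 + u, y = 1 + v and expand: f = -3*u**3 + u**2*v + 2*u*v**2 + 2*v**3 + v**2.
No constant or linear terms (consistent with a singular point). Quadratic part: v**2. Cubic part: -3*u**3 + u**2*v + 2*u*v**2 + 2*v**3.
The quadratic part v**2 is a perfect square, so there is a single (double) tangent line v = 0, i.e. y = 1. Restricting the cubic part to that line (v = 0) leaves -3*u**3 ≠ 0, so f is not divisible by v and the branch is v² ≈ 3*u**3 to lowest order — this is a cusp.
Classification: cusp.


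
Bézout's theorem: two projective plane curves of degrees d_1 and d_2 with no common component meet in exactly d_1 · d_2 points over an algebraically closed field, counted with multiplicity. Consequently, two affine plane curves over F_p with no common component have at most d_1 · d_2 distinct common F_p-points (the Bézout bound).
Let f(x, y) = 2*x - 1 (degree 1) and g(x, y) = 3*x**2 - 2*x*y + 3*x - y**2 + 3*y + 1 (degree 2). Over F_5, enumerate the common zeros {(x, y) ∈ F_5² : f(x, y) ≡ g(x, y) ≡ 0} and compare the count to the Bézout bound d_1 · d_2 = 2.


Common zeros: ∅; count = 0; Bézout bound = 2.

deg(f) = 1, deg(g) = 2, so Bézout bound = 2.
Scan x ∈ F_5. For each x, list the y ∈ F_5 with f(x, y) ≡ 0 and those with g(x, y) ≡ 0 (mod 5); the common zeros in that column are the intersection.
  x = 0: f ≡ 0 at y ∈ ∅; g ≡ 0 at y ∈ ∅; common: ∅.
  x = 1: f ≡ 0 at y ∈ ∅; g ≡ 0 at y ∈ {2, 4}; common: ∅.
  x = 2: f ≡ 0 at y ∈ ∅; g ≡ 0 at y ∈ ∅; common: ∅.
  x = 3: f ≡ 0 at y ∈ {0, 1, 2, 3, 4}; g ≡ 0 at y ∈ ∅; common: ∅.
  x = 4: f ≡ 0 at y ∈ ∅; g ≡ 0 at y ∈ {1, 4}; common: ∅.
Collecting: common zeros = ∅, so the count is 0.
Comparison with the Bézout bound: 0 ≤ 2 = deg(f)·deg(g), as expected for curves with no common component (the affine F_5-count falls short of the bound because intersections may lie at infinity, over extension fields, or carry multiplicity).


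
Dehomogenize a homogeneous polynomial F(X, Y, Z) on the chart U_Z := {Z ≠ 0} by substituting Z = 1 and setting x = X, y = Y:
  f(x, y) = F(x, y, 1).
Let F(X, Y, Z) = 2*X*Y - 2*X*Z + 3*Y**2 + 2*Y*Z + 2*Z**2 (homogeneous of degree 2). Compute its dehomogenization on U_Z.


f(x, y) = 2*x*y - 2*x + 3*y**2 + 2*y + 2

On U_Z we set Z = 1. Each monomial c·X^i·Y^j·Z^k in F becomes c·x^i·y^j·1^k = c·x^i·y^j.
Substituting Z = 1: F(X, Y, 1) = 2*x*y - 2*x + 3*y**2 + 2*y + 2.
Note: deg(f) ≤ deg(F) = 2; strict inequality happens when F is divisible by Z (lost terms).


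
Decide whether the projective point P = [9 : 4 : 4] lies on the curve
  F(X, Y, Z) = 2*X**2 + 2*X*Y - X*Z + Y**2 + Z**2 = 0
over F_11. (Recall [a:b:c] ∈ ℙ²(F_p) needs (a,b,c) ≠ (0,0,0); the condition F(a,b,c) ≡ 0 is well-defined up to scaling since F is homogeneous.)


F(9,4,4) ≡ 10 (mod 11); P is NOT on the curve.

Evaluate F(9, 4, 4) term-by-term (mod 11).
  2*X**2 ↦ 2·81·1·1 = 162
  2*X*Y ↦ 2·9·4·1 = 72
  -X*Z ↦ -1·9·1·4 = -36
  Y**2 ↦ 1·1·16·1 = 16
  Z**2 ↦ 1·1·1·16 = 16
Sum: F(9, 4, 4) = (162) + (72) + (-36) + (16) + (16) = 230.
Reducing mod 11: 230 ≡ 10 (mod 11).
Since F(a, b, c) ≡ 10 ≠ 0 (mod 11), P does NOT lie on the curve.


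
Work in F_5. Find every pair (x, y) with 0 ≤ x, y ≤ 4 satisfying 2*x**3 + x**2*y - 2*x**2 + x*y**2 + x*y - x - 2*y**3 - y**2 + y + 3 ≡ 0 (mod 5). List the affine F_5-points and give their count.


Affine F_5-points: {(0, 2), (2, 1), (2, 3), (2, 4), (4, 0)}; count = 5.

For each of the 25 pairs (x, y) ∈ F_5², evaluate f(x, y) mod 5. Record the zeros.
  x = 0: [0↦3, 1↦1, 2↦0, 3↦3, 4↦3]  zeros at y ∈ {2}
  x = 1: [0↦2, 1↦3, 2↦2, 3↦2, 4↦1]  zeros at y ∈ ∅
  x = 2: [0↦4, 1↦0, 2↦1, 3↦0, 4↦0]  zeros at y ∈ {1, 3, 4}
  x = 3: [0↦1, 1↦4, 2↦4, 3↦4, 4↦2]  zeros at y ∈ ∅
  x = 4: [0↦0, 1↦2, 2↦3, 3↦1, 4↦4]  zeros at y ∈ {0}
Collecting zeros: affine points = {(0, 2), (2, 1), (2, 3), (2, 4), (4, 0)}.
Total count |C(F_5)_aff| = 5.


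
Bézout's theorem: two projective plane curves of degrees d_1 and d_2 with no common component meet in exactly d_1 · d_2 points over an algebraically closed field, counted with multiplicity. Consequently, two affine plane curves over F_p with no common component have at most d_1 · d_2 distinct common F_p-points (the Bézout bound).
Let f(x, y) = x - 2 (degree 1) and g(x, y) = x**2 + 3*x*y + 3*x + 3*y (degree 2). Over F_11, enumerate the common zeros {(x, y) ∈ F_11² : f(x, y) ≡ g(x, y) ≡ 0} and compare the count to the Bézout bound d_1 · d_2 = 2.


Common zeros: {(2, 5)}; count = 1; Bézout bound = 2.

deg(f) = 1, deg(g) = 2, so Bézout bound = 2.
Scan x ∈ F_11. For each x, list the y ∈ F_11 with f(x, y) ≡ 0 and those with g(x, y) ≡ 0 (mod 11); the common zeros in that column are the intersection.
  x = 0: f ≡ 0 at y ∈ ∅; g ≡ 0 at y ∈ {0}; common: ∅.
  x = 1: f ≡ 0 at y ∈ ∅; g ≡ 0 at y ∈ {3}; common: ∅.
  x = 2: f ≡ 0 at y ∈ {0, 1, 2, 3, 4, 5, 6, 7, 8, 9, 10}; g ≡ 0 at y ∈ {5}; common: {5}.
  x = 3: f ≡ 0 at y ∈ ∅; g ≡ 0 at y ∈ {4}; common: ∅.
  x = 4: f ≡ 0 at y ∈ ∅; g ≡ 0 at y ∈ {4}; common: ∅.
  x = 5: f ≡ 0 at y ∈ ∅; g ≡ 0 at y ∈ {10}; common: ∅.
  x = 6: f ≡ 0 at y ∈ ∅; g ≡ 0 at y ∈ {10}; common: ∅.
  x = 7: f ≡ 0 at y ∈ ∅; g ≡ 0 at y ∈ {9}; common: ∅.
  x = 8: f ≡ 0 at y ∈ ∅; g ≡ 0 at y ∈ {0}; common: ∅.
  x = 9: f ≡ 0 at y ∈ ∅; g ≡ 0 at y ∈ {3}; common: ∅.
  x = 10: f ≡ 0 at y ∈ ∅; g ≡ 0 at y ∈ ∅; common: ∅.
Collecting: common zeros = {(2, 5)}, so the count is 1.
Comparison with the Bézout bound: 1 ≤ 2 = deg(f)·deg(g), as expected for curves with no common component (the affine F_11-count falls short of the bound because intersections may lie at infinity, over extension fields, or carry multiplicity).


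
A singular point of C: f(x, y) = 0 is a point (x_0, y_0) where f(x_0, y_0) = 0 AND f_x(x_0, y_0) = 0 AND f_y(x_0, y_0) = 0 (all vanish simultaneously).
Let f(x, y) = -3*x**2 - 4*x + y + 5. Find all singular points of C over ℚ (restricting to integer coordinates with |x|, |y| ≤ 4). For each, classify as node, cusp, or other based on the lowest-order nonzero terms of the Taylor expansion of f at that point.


No singular points in the scanned grid; C is smooth there.

Compute partial derivatives:
  f_x = -6*x - 4.
  f_y = 1.
f_y = 1 is a nonzero constant, so f_y never vanishes: no point (x, y) can satisfy f = f_x = f_y = 0. In particular no (x, y) ∈ {−4, ..., 4}² is singular; the curve is smooth.


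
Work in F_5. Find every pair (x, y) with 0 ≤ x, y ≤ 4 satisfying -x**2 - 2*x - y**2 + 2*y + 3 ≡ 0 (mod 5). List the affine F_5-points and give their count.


Affine F_5-points: {(0, 3), (0, 4), (1, 0), (1, 2), (2, 0), (2, 2), (3, 3), (3, 4), (4, 1)}; count = 9.

For each of the 25 pairs (x, y) ∈ F_5², evaluate f(x, y) mod 5. Record the zeros.
  x = 0: [0↦3, 1↦4, 2↦3, 3↦0, 4↦0]  zeros at y ∈ {3, 4}
  x = 1: [0↦0, 1↦1, 2↦0, 3↦2, 4↦2]  zeros at y ∈ {0, 2}
  x = 2: [0↦0, 1↦1, 2↦0, 3↦2, 4↦2]  zeros at y ∈ {0, 2}
  x = 3: [0↦3, 1↦4, 2↦3, 3↦0, 4↦0]  zeros at y ∈ {3, 4}
  x = 4: [0↦4, 1↦0, 2↦4, 3↦1, 4↦1]  zeros at y ∈ {1}
Collecting zeros: affine points = {(0, 3), (0, 4), (1, 0), (1, 2), (2, 0), (2, 2), (3, 3), (3, 4), (4, 1)}.
Total count |C(F_5)_aff| = 9.


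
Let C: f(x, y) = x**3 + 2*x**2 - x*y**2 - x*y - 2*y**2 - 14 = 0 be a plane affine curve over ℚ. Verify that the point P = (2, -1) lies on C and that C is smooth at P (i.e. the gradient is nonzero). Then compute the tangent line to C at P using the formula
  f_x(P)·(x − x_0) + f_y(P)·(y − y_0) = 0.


Tangent line at P: 20*x + 6*y - 34 = 0.

Step 1: f(2, -1) = 0, so P lies on C.
Step 2: partial derivatives
  f_x(x, y) = 3*x**2 + 4*x - y**2 - y, f_y(x, y) = -2*x*y - x - 4*y.
  f_x(P) = 20, f_y(P) = 6 (gradient nonzero, so P is smooth).
Step 3: tangent line at P: 20·(x − 2) + 6·(y − -1) = 0.
Expanding: 20*x + 6*y - 34 = 0.


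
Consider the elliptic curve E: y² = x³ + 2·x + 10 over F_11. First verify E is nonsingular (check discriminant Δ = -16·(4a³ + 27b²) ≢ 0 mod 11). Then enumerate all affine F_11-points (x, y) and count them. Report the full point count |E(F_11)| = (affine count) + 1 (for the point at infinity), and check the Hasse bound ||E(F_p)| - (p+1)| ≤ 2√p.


Affine points = {(2, 0), (4, 4), (4, 7), (7, 2), (7, 9), (9, 3), (9, 8)}; affine count = 7; |E(F_11)| = 8.

Discriminant check: Δ ∝ 4a³ + 27b² = 4·2³ + 27·10² = 4·8 + 27·100 ≡ 4 (mod 11). Nonzero ⇒ E is nonsingular.
For each x ∈ F_11, compute rhs = x³ + 2·x + 10 mod 11, then count y ∈ F_11 with y² ≡ rhs.
  x = 0: rhs = 10, matching y values: none (0 points).
  x = 1: rhs = 2, matching y values: none (0 points).
  x = 2: rhs = 0, matching y values: 0 (1 points).
  x = 3: rhs = 10, matching y values: none (0 points).
  x = 4: rhs = 5, matching y values: 4, 7 (2 points).
  x = 5: rhs = 2, matching y values: none (0 points).
  x = 6: rhs = 7, matching y values: none (0 points).
  x = 7: rhs = 4, matching y values: 2, 9 (2 points).
  x = 8: rhs = 10, matching y values: none (0 points).
  x = 9: rhs = 9, matching y values: 3, 8 (2 points).
  x = 10: rhs = 7, matching y values: none (0 points).
Total affine count: 7.
Full point count |E(F_11)| = 7 + 1 = 8.
Hasse bound: |8 − (11+1)| = |-4| = 4 ≤ 2√11 ≈ 6.6332 ✓.


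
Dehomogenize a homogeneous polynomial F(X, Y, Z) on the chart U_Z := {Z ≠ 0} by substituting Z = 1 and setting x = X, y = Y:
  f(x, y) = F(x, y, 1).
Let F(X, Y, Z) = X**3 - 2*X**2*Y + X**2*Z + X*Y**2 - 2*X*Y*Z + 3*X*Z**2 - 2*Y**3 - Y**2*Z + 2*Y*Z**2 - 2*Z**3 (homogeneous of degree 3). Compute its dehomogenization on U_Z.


f(x, y) = x**3 - 2*x**2*y + x**2 + x*y**2 - 2*x*y + 3*x - 2*y**3 - y**2 + 2*y - 2

On U_Z we set Z = 1. Each monomial c·X^i·Y^j·Z^k in F becomes c·x^i·y^j·1^k = c·x^i·y^j.
Substituting Z = 1: F(X, Y, 1) = x**3 - 2*x**2*y + x**2 + x*y**2 - 2*x*y + 3*x - 2*y**3 - y**2 + 2*y - 2.
Note: deg(f) ≤ deg(F) = 3; strict inequality happens when F is divisible by Z (lost terms).


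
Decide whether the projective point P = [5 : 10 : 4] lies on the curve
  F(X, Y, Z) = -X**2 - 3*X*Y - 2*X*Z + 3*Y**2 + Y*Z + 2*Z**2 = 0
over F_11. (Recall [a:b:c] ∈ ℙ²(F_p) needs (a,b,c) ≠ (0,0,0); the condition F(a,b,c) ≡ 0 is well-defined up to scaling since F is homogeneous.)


F(5,10,4) ≡ 3 (mod 11); P is NOT on the curve.

Evaluate F(5, 10, 4) term-by-term (mod 11).
  -X**2 ↦ -1·25·1·1 = -25
  -3*X*Y ↦ -3·5·10·1 = -150
  -2*X*Z ↦ -2·5·1·4 = -40
  3*Y**2 ↦ 3·1·100·1 = 300
  Y*Z ↦ 1·1·10·4 = 40
  2*Z**2 ↦ 2·1·1·16 = 32
Sum: F(5, 10, 4) = (-25) + (-150) + (-40) + (300) + (40) + (32) = 157.
Reducing mod 11: 157 ≡ 3 (mod 11).
Since F(a, b, c) ≡ 3 ≠ 0 (mod 11), P does NOT lie on the curve.


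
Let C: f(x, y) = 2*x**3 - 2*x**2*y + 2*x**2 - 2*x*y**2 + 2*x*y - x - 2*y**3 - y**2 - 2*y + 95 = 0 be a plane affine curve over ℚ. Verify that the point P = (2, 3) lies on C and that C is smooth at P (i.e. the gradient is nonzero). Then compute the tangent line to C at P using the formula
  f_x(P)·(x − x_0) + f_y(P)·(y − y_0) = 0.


Tangent line at P: -5*x - 90*y + 280 = 0.

Step 1: f(2, 3) = 0, so P lies on C.
Step 2: partial derivatives
  f_x(x, y) = 6*x**2 - 4*x*y + 4*x - 2*y**2 + 2*y - 1, f_y(x, y) = -2*x**2 - 4*x*y + 2*x - 6*y**2 - 2*y - 2.
  f_x(P) = -5, f_y(P) = -90 (gradient nonzero, so P is smooth).
Step 3: tangent line at P: -5·(x − 2) + -90·(y − 3) = 0.
Expanding: -5*x - 90*y + 280 = 0.


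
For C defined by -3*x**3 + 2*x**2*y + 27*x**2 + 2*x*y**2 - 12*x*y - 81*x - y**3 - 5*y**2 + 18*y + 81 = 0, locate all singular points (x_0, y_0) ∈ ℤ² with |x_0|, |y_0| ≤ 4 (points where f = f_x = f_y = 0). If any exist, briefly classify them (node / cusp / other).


Singular points: {(3, 0)}; classification: cusp.

Compute partial derivatives:
  f_x = -9*x**2 + 4*x*y + 54*x + 2*y**2 - 12*y - 81.
  f_y = 2*x**2 + 4*x*y - 12*x - 3*y**2 - 10*y + 18.
Scan x_0 ∈ {−4, ..., 4}. For each x_0, f_y(x_0, y) is a polynomial in y; find its integer roots y ∈ {−4, ..., 4}, then test f_x and f at those candidates.
  x = -4: f_y(-4, y) = -3*y**2 - 26*y + 98; no integer root y with |y| ≤ 4.
  x = -3: f_y(-3, y) = -3*y**2 - 22*y + 72; no integer root y with |y| ≤ 4.
  x = -2: f_y(-2, y) = -3*y**2 - 18*y + 50; no integer root y with |y| ≤ 4.
  x = -1: f_y(-1, y) = -3*y**2 - 14*y + 32; no integer root y with |y| ≤ 4.
  x = 0: f_y(0, y) = -3*y**2 - 10*y + 18; no integer root y with |y| ≤ 4.
  x = 1: f_y(1, y) = -3*y**2 - 6*y + 8; no integer root y with |y| ≤ 4.
  x = 2: f_y(2, y) = -3*y**2 - 2*y + 2; no integer root y with |y| ≤ 4.
  x = 3: f_y(3, y) = -3*y**2 + 2*y; vanishes at y ∈ {0}. (3, 0): f_x = 0, f = 0 — SINGULAR.
  x = 4: f_y(4, y) = -3*y**2 + 6*y + 2; no integer root y with |y| ≤ 4.
Only singular point on the grid: (3, 0).
Classify: substitute x = 3 + u, y = 0 + v and expand: f = -3*u**3 + 2*u**2*v + 2*u*v**2 - v**3 + v**2.
No constant or linear terms (consistent with a singular point). Quadratic part: v**2. Cubic part: -3*u**3 + 2*u**2*v + 2*u*v**2 - v**3.
The quadratic part v**2 is a perfect square, so there is a single (double) tangent line v = 0, i.e. y = 0. Restricting the cubic part to that line (v = 0) leaves -3*u**3 ≠ 0, so f is not divisible by v and the branch is v² ≈ 3*u**3 to lowest order — this is a cusp.
Classification: cusp.


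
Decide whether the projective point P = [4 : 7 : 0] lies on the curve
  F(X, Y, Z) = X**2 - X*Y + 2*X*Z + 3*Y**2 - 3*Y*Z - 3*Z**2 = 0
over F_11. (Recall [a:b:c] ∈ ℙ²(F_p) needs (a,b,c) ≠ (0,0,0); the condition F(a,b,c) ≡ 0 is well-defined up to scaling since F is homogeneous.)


F(4,7,0) ≡ 3 (mod 11); P is NOT on the curve.

Evaluate F(4, 7, 0) term-by-term (mod 11).
  X**2 ↦ 1·16·1·1 = 16
  -X*Y ↦ -1·4·7·1 = -28
  2*X*Z ↦ 2·4·1·0 = 0
  3*Y**2 ↦ 3·1·49·1 = 147
  -3*Y*Z ↦ -3·1·7·0 = 0
  -3*Z**2 ↦ -3·1·1·0 = 0
Sum: F(4, 7, 0) = (16) + (-28) + (0) + (147) + (0) + (0) = 135.
Reducing mod 11: 135 ≡ 3 (mod 11).
Since F(a, b, c) ≡ 3 ≠ 0 (mod 11), P does NOT lie on the curve.


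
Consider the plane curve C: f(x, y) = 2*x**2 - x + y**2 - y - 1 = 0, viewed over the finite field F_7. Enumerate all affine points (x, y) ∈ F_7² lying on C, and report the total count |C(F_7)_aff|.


Affine F_7-points: {(1, 0), (1, 1), (2, 2), (2, 6), (3, 0), (3, 1), (5, 4), (6, 4)}; count = 8.

For each of the 49 pairs (x, y) ∈ F_7², evaluate f(x, y) mod 7. Record the zeros.
  x = 0: [0↦6, 1↦6, 2↦1, 3↦5, 4↦4, 5↦5, 6↦1]  zeros at y ∈ ∅
  x = 1: [0↦0, 1↦0, 2↦2, 3↦6, 4↦5, 5↦6, 6↦2]  zeros at y ∈ {0, 1}
  x = 2: [0↦5, 1↦5, 2↦0, 3↦4, 4↦3, 5↦4, 6↦0]  zeros at y ∈ {2, 6}
  x = 3: [0↦0, 1↦0, 2↦2, 3↦6, 4↦5, 5↦6, 6↦2]  zeros at y ∈ {0, 1}
  x = 4: [0↦6, 1↦6, 2↦1, 3↦5, 4↦4, 5↦5, 6↦1]  zeros at y ∈ ∅
  x = 5: [0↦2, 1↦2, 2↦4, 3↦1, 4↦0, 5↦1, 6↦4]  zeros at y ∈ {4}
  x = 6: [0↦2, 1↦2, 2↦4, 3↦1, 4↦0, 5↦1, 6↦4]  zeros at y ∈ {4}
Collecting zeros: affine points = {(1, 0), (1, 1), (2, 2), (2, 6), (3, 0), (3, 1), (5, 4), (6, 4)}.
Total count |C(F_7)_aff| = 8.


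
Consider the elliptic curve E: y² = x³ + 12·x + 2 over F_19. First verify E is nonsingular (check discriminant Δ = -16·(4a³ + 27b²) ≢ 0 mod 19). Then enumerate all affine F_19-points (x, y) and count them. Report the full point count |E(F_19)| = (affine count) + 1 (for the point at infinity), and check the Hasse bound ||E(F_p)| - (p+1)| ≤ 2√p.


Affine points = {(4, 0), (5, 4), (5, 15), (6, 9), (6, 10), (7, 7), (7, 12), (10, 1), (10, 18), (14, 8), (14, 11), (15, 2), (15, 17)}; affine count = 13; |E(F_19)| = 14.

Discriminant check: Δ ∝ 4a³ + 27b² = 4·12³ + 27·2² = 4·1728 + 27·4 ≡ 9 (mod 19). Nonzero ⇒ E is nonsingular.
For each x ∈ F_19, compute rhs = x³ + 12·x + 2 mod 19, then count y ∈ F_19 with y² ≡ rhs.
  x = 0: rhs = 2, matching y values: none (0 points).
  x = 1: rhs = 15, matching y values: none (0 points).
  x = 2: rhs = 15, matching y values: none (0 points).
  x = 3: rhs = 8, matching y values: none (0 points).
  x = 4: rhs = 0, matching y values: 0 (1 points).
  x = 5: rhs = 16, matching y values: 4, 15 (2 points).
  x = 6: rhs = 5, matching y values: 9, 10 (2 points).
  x = 7: rhs = 11, matching y values: 7, 12 (2 points).
  x = 8: rhs = 2, matching y values: none (0 points).
  x = 9: rhs = 3, matching y values: none (0 points).
  x = 10: rhs = 1, matching y values: 1, 18 (2 points).
  x = 11: rhs = 2, matching y values: none (0 points).
  x = 12: rhs = 12, matching y values: none (0 points).
  x = 13: rhs = 18, matching y values: none (0 points).
  x = 14: rhs = 7, matching y values: 8, 11 (2 points).
  x = 15: rhs = 4, matching y values: 2, 17 (2 points).
  x = 16: rhs = 15, matching y values: none (0 points).
  x = 17: rhs = 8, matching y values: none (0 points).
  x = 18: rhs = 8, matching y values: none (0 points).
Total affine count: 13.
Full point count |E(F_19)| = 13 + 1 = 14.
Hasse bound: |14 − (19+1)| = |-6| = 6 ≤ 2√19 ≈ 8.7178 ✓.


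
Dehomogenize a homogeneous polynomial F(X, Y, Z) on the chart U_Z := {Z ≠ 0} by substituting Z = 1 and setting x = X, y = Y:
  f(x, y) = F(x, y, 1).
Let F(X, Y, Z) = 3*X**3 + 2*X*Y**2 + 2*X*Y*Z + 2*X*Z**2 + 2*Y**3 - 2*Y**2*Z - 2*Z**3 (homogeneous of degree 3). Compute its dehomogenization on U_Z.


f(x, y) = 3*x**3 + 2*x*y**2 + 2*x*y + 2*x + 2*y**3 - 2*y**2 - 2

On U_Z we set Z = 1. Each monomial c·X^i·Y^j·Z^k in F becomes c·x^i·y^j·1^k = c·x^i·y^j.
Substituting Z = 1: F(X, Y, 1) = 3*x**3 + 2*x*y**2 + 2*x*y + 2*x + 2*y**3 - 2*y**2 - 2.
Note: deg(f) ≤ deg(F) = 3; strict inequality happens when F is divisible by Z (lost terms).


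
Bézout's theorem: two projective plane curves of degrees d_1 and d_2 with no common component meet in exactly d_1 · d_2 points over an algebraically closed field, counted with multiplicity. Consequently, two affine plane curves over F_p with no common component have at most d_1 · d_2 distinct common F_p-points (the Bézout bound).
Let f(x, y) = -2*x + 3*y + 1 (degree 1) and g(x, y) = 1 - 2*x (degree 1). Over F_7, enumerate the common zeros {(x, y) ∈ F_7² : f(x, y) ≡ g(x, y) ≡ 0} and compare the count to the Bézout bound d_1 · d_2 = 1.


Common zeros: {(4, 0)}; count = 1; Bézout bound = 1.

deg(f) = 1, deg(g) = 1, so Bézout bound = 1.
Scan x ∈ F_7. For each x, list the y ∈ F_7 with f(x, y) ≡ 0 and those with g(x, y) ≡ 0 (mod 7); the common zeros in that column are the intersection.
  x = 0: f ≡ 0 at y ∈ {2}; g ≡ 0 at y ∈ ∅; common: ∅.
  x = 1: f ≡ 0 at y ∈ {5}; g ≡ 0 at y ∈ ∅; common: ∅.
  x = 2: f ≡ 0 at y ∈ {1}; g ≡ 0 at y ∈ ∅; common: ∅.
  x = 3: f ≡ 0 at y ∈ {4}; g ≡ 0 at y ∈ ∅; common: ∅.
  x = 4: f ≡ 0 at y ∈ {0}; g ≡ 0 at y ∈ {0, 1, 2, 3, 4, 5, 6}; common: {0}.
  x = 5: f ≡ 0 at y ∈ {3}; g ≡ 0 at y ∈ ∅; common: ∅.
  x = 6: f ≡ 0 at y ∈ {6}; g ≡ 0 at y ∈ ∅; common: ∅.
Collecting: common zeros = {(4, 0)}, so the count is 1.
Comparison with the Bézout bound: 1 ≤ 1 = deg(f)·deg(g), as expected for curves with no common component (the bound is attained).


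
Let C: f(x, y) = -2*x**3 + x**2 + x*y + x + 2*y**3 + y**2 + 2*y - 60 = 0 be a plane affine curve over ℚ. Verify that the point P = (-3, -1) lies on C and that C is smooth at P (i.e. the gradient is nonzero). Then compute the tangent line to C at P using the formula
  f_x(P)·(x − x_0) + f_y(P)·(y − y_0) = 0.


Tangent line at P: -60*x + 3*y - 177 = 0.

Step 1: f(-3, -1) = 0, so P lies on C.
Step 2: partial derivatives
  f_x(x, y) = -6*x**2 + 2*x + y + 1, f_y(x, y) = x + 6*y**2 + 2*y + 2.
  f_x(P) = -60, f_y(P) = 3 (gradient nonzero, so P is smooth).
Step 3: tangent line at P: -60·(x − -3) + 3·(y − -1) = 0.
Expanding: -60*x + 3*y - 177 = 0.


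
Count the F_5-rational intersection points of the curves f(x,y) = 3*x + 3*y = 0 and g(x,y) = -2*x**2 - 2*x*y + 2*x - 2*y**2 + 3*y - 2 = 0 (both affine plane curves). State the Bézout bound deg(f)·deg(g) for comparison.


Common zeros: {(1, 4)}; count = 1; Bézout bound = 2.

deg(f) = 1, deg(g) = 2, so Bézout bound = 2.
Scan x ∈ F_5. For each x, list the y ∈ F_5 with f(x, y) ≡ 0 and those with g(x, y) ≡ 0 (mod 5); the common zeros in that column are the intersection.
  x = 0: f ≡ 0 at y ∈ {0}; g ≡ 0 at y ∈ ∅; common: ∅.
  x = 1: f ≡ 0 at y ∈ {4}; g ≡ 0 at y ∈ {4}; common: {4}.
  x = 2: f ≡ 0 at y ∈ {3}; g ≡ 0 at y ∈ ∅; common: ∅.
  x = 3: f ≡ 0 at y ∈ {2}; g ≡ 0 at y ∈ ∅; common: ∅.
  x = 4: f ≡ 0 at y ∈ {1}; g ≡ 0 at y ∈ ∅; common: ∅.
Collecting: common zeros = {(1, 4)}, so the count is 1.
Comparison with the Bézout bound: 1 ≤ 2 = deg(f)·deg(g), as expected for curves with no common component (the affine F_5-count falls short of the bound because intersections may lie at infinity, over extension fields, or carry multiplicity).


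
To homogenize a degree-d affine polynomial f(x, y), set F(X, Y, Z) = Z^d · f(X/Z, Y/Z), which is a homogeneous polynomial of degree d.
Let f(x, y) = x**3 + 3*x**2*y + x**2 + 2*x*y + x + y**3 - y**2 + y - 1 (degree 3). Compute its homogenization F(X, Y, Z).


F(X, Y, Z) = X**3 + 3*X**2*Y + X**2*Z + 2*X*Y*Z + X*Z**2 + Y**3 - Y**2*Z + Y*Z**2 - Z**3

deg(f) = 3.
Substitute x = X/Z, y = Y/Z into f, then multiply by Z^3.
  monomial 1·x^3·y^0 ↦ 1·X^3·Y^0·Z^0.
  monomial 3·x^2·y^1 ↦ 3·X^2·Y^1·Z^0.
  monomial 1·x^2·y^0 ↦ 1·X^2·Y^0·Z^1.
  monomial 2·x^1·y^1 ↦ 2·X^1·Y^1·Z^1.
  monomial 1·x^1·y^0 ↦ 1·X^1·Y^0·Z^2.
  monomial 1·x^0·y^3 ↦ 1·X^0·Y^3·Z^0.
  monomial -1·x^0·y^2 ↦ -1·X^0·Y^2·Z^1.
  monomial 1·x^0·y^1 ↦ 1·X^0·Y^1·Z^2.
  monomial -1·x^0·y^0 ↦ -1·X^0·Y^0·Z^3.
Collecting: F(X, Y, Z) = X**3 + 3*X**2*Y + X**2*Z + 2*X*Y*Z + X*Z**2 + Y**3 - Y**2*Z + Y*Z**2 - Z**3.


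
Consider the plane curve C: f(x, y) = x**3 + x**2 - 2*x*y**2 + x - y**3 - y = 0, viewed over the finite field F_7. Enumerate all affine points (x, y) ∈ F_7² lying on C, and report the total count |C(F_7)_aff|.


Affine F_7-points: {(0, 0), (2, 0), (3, 6), (4, 0), (4, 2), (4, 4), (5, 2), (5, 3), (5, 6)}; count = 9.

For each of the 49 pairs (x, y) ∈ F_7², evaluate f(x, y) mod 7. Record the zeros.
  x = 0: [0↦0, 1↦5, 2↦4, 3↦5, 4↦2, 5↦3, 6↦2]  zeros at y ∈ {0}
  x = 1: [0↦3, 1↦6, 2↦6, 3↦4, 4↦1, 5↦5, 6↦3]  zeros at y ∈ ∅
  x = 2: [0↦0, 1↦1, 2↦2, 3↦4, 4↦1, 5↦1, 6↦5]  zeros at y ∈ {0}
  x = 3: [0↦4, 1↦3, 2↦5, 3↦4, 4↦1, 5↦4, 6↦0]  zeros at y ∈ {6}
  x = 4: [0↦0, 1↦4, 2↦0, 3↦3, 4↦0, 5↦6, 6↦1]  zeros at y ∈ {0, 2, 4}
  x = 5: [0↦1, 1↦3, 2↦0, 3↦0, 4↦4, 5↦6, 6↦0]  zeros at y ∈ {2, 3, 6}
  x = 6: [0↦6, 1↦6, 2↦4, 3↦1, 4↦5, 5↦3, 6↦3]  zeros at y ∈ ∅
Collecting zeros: affine points = {(0, 0), (2, 0), (3, 6), (4, 0), (4, 2), (4, 4), (5, 2), (5, 3), (5, 6)}.
Total count |C(F_7)_aff| = 9.


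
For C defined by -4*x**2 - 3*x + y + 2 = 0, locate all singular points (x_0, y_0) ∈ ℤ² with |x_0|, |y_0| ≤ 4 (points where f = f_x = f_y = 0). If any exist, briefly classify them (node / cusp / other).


No singular points in the scanned grid; C is smooth there.

Compute partial derivatives:
  f_x = -8*x - 3.
  f_y = 1.
f_y = 1 is a nonzero constant, so f_y never vanishes: no point (x, y) can satisfy f = f_x = f_y = 0. In particular no (x, y) ∈ {−4, ..., 4}² is singular; the curve is smooth.


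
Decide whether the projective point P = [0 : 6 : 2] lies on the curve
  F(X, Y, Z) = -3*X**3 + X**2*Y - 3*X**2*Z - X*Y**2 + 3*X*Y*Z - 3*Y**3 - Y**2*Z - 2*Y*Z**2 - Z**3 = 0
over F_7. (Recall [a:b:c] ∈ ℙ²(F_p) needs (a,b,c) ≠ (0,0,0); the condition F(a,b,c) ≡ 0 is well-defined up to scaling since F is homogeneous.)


F(0,6,2) ≡ 1 (mod 7); P is NOT on the curve.

Evaluate F(0, 6, 2) term-by-term (mod 7).
  -3*X**3 ↦ -3·0·1·1 = 0
  X**2*Y ↦ 1·0·6·1 = 0
  -3*X**2*Z ↦ -3·0·1·2 = 0
  -X*Y**2 ↦ -1·0·36·1 = 0
  3*X*Y*Z ↦ 3·0·6·2 = 0
  -3*Y**3 ↦ -3·1·216·1 = -648
  -Y**2*Z ↦ -1·1·36·2 = -72
  -2*Y*Z**2 ↦ -2·1·6·4 = -48
  -Z**3 ↦ -1·1·1·8 = -8
Sum: F(0, 6, 2) = (0) + (0) + (0) + (0) + (0) + (-648) + (-72) + (-48) + (-8) = -776.
Reducing mod 7: -776 ≡ 1 (mod 7).
Since F(a, b, c) ≡ 1 ≠ 0 (mod 7), P does NOT lie on the curve.


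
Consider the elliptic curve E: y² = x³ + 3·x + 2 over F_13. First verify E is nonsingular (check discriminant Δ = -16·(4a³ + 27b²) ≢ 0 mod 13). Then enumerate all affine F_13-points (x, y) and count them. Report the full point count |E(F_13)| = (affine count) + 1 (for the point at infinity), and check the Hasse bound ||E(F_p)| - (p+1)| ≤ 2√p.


Affine points = {(2, 4), (2, 9), (3, 5), (3, 8), (4, 0), (5, 5), (5, 8), (9, 2), (9, 11), (11, 1), (11, 12)}; affine count = 11; |E(F_13)| = 12.

Discriminant check: Δ ∝ 4a³ + 27b² = 4·3³ + 27·2² = 4·27 + 27·4 ≡ 8 (mod 13). Nonzero ⇒ E is nonsingular.
For each x ∈ F_13, compute rhs = x³ + 3·x + 2 mod 13, then count y ∈ F_13 with y² ≡ rhs.
  x = 0: rhs = 2, matching y values: none (0 points).
  x = 1: rhs = 6, matching y values: none (0 points).
  x = 2: rhs = 3, matching y values: 4, 9 (2 points).
  x = 3: rhs = 12, matching y values: 5, 8 (2 points).
  x = 4: rhs = 0, matching y values: 0 (1 points).
  x = 5: rhs = 12, matching y values: 5, 8 (2 points).
  x = 6: rhs = 2, matching y values: none (0 points).
  x = 7: rhs = 2, matching y values: none (0 points).
  x = 8: rhs = 5, matching y values: none (0 points).
  x = 9: rhs = 4, matching y values: 2, 11 (2 points).
  x = 10: rhs = 5, matching y values: none (0 points).
  x = 11: rhs = 1, matching y values: 1, 12 (2 points).
  x = 12: rhs = 11, matching y values: none (0 points).
Total affine count: 11.
Full point count |E(F_13)| = 11 + 1 = 12.
Hasse bound: |12 − (13+1)| = |-2| = 2 ≤ 2√13 ≈ 7.2111 ✓.


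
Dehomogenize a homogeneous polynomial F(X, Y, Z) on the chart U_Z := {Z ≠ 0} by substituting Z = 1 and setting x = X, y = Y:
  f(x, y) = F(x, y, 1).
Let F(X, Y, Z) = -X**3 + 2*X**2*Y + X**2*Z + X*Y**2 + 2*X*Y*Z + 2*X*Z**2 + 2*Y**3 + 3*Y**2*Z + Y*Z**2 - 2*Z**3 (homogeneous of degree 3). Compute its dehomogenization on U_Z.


f(x, y) = -x**3 + 2*x**2*y + x**2 + x*y**2 + 2*x*y + 2*x + 2*y**3 + 3*y**2 + y - 2

On U_Z we set Z = 1. Each monomial c·X^i·Y^j·Z^k in F becomes c·x^i·y^j·1^k = c·x^i·y^j.
Substituting Z = 1: F(X, Y, 1) = -x**3 + 2*x**2*y + x**2 + x*y**2 + 2*x*y + 2*x + 2*y**3 + 3*y**2 + y - 2.
Note: deg(f) ≤ deg(F) = 3; strict inequality happens when F is divisible by Z (lost terms).


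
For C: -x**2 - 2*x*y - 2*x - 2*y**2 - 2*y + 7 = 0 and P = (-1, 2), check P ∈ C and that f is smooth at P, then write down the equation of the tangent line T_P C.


Tangent line at P: -4*x - 8*y + 12 = 0.

Step 1: f(-1, 2) = 0, so P lies on C.
Step 2: partial derivatives
  f_x(x, y) = -2*x - 2*y - 2, f_y(x, y) = -2*x - 4*y - 2.
  f_x(P) = -4, f_y(P) = -8 (gradient nonzero, so P is smooth).
Step 3: tangent line at P: -4·(x − -1) + -8·(y − 2) = 0.
Expanding: -4*x - 8*y + 12 = 0.


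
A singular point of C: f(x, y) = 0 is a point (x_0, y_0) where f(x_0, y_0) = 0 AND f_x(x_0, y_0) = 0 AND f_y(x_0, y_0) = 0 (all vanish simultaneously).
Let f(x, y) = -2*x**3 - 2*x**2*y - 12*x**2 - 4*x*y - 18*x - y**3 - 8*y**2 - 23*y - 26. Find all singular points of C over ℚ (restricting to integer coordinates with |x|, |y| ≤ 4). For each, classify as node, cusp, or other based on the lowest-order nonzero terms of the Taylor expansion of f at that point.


Singular points: {(-1, -3)}; classification: cusp.

Compute partial derivatives:
  f_x = -6*x**2 - 4*x*y - 24*x - 4*y - 18.
  f_y = -2*x**2 - 4*x - 3*y**2 - 16*y - 23.
Scan x_0 ∈ {−4, ..., 4}. For each x_0, f_y(x_0, y) is a polynomial in y; find its integer roots y ∈ {−4, ..., 4}, then test f_x and f at those candidates.
  x = -4: f_y(-4, y) = -3*y**2 - 16*y - 39; no integer root y with |y| ≤ 4.
  x = -3: f_y(-3, y) = -3*y**2 - 16*y - 29; no integer root y with |y| ≤ 4.
  x = -2: f_y(-2, y) = -3*y**2 - 16*y - 23; no integer root y with |y| ≤ 4.
  x = -1: f_y(-1, y) = -3*y**2 - 16*y - 21; vanishes at y ∈ {-3}. (-1, -3): f_x = 0, f = 0 — SINGULAR.
  x = 0: f_y(0, y) = -3*y**2 - 16*y - 23; no integer root y with |y| ≤ 4.
  x = 1: f_y(1, y) = -3*y**2 - 16*y - 29; no integer root y with |y| ≤ 4.
  x = 2: f_y(2, y) = -3*y**2 - 16*y - 39; no integer root y with |y| ≤ 4.
  x = 3: f_y(3, y) = -3*y**2 - 16*y - 53; no integer root y with |y| ≤ 4.
  x = 4: f_y(4, y) = -3*y**2 - 16*y - 71; no integer root y with |y| ≤ 4.
Only singular point on the grid: (-1, -3).
Classify: substitute x = -1 + u, y = -3 + v and expand: f = -2*u**3 - 2*u**2*v - v**3 + v**2.
No constant or linear terms (consistent with a singular point). Quadratic part: v**2. Cubic part: -2*u**3 - 2*u**2*v - v**3.
The quadratic part v**2 is a perfect square, so there is a single (double) tangent line v = 0, i.e. y = -3. Restricting the cubic part to that line (v = 0) leaves -2*u**3 ≠ 0, so f is not divisible by v and the branch is v² ≈ 2*u**3 to lowest order — this is a cusp.
Classification: cusp.
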